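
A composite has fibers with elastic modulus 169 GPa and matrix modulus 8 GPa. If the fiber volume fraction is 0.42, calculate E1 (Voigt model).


E1 = Ef*Vf + Em*(1-Vf) = 169*0.42 + 8*0.58 = 75.62 GPa

75.62 GPa


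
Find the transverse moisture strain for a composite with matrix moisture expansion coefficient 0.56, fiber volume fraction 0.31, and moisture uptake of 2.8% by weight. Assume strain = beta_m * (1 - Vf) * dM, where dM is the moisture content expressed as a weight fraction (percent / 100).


dM = 2.8/100 = 0.028
strain = beta_m * (1-Vf) * dM = 0.56 * 0.69 * 0.028 = 0.0108192

0.0108192


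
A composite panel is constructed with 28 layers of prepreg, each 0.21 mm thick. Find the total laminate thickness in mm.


h = n * t_ply = 28 * 0.21 = 5.88 mm

5.88 mm


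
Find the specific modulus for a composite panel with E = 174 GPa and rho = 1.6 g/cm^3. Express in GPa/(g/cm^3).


Specific stiffness = E/rho = 174/1.6 = 108.8 GPa/(g/cm^3)

108.8 GPa/(g/cm^3)


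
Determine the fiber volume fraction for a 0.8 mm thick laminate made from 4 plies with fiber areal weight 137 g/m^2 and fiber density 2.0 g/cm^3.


Vf = n * FAW / (rho_f * h * 1000) = 4 * 137 / (2.0 * 0.8 * 1000) = 0.3425

0.3425


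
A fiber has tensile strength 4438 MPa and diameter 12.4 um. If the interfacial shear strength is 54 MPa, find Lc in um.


Lc = sigma_f * d / (2 * tau_i) = 4438 * 12.4 / (2 * 54) = 509.5 um

509.5 um


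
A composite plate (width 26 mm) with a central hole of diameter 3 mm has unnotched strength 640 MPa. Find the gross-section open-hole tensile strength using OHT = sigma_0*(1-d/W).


OHT = sigma_0*(1-d/W) = 640*(1-3/26) = 566.2 MPa

566.2 MPa


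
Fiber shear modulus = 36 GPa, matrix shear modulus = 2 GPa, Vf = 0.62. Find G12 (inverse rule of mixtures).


1/G12 = Vf/Gf + (1-Vf)/Gm = 0.62/36 + 0.38/2
G12 = 4.83 GPa

4.83 GPa


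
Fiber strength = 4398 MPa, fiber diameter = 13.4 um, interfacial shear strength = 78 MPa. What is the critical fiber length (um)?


Lc = sigma_f * d / (2 * tau_i) = 4398 * 13.4 / (2 * 78) = 377.8 um

377.8 um


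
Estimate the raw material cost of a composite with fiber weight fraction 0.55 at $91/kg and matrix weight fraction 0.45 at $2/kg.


Cost = cost_f*Wf + cost_m*Wm = 91*0.55 + 2*0.45 = $50.95/kg

$50.95/kg


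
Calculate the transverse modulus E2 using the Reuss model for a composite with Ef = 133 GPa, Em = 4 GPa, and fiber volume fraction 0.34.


1/E2 = Vf/Ef + (1-Vf)/Em = 0.34/133 + 0.66/4
E2 = 5.97 GPa

5.97 GPa


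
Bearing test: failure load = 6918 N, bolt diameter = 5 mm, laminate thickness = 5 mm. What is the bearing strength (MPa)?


sigma_br = F/(d*h) = 6918/(5*5) = 276.7 MPa

276.7 MPa


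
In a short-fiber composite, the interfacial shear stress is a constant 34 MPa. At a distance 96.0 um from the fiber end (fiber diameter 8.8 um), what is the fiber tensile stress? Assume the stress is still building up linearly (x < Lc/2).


Force balance: sigma_f * (pi*d^2/4) = tau * (pi*d) * x  ->  sigma_f = 4 * tau * x / d
sigma_f = 4 * 34 * 96.0 / 8.8 = 1483.6 MPa

1483.6 MPa


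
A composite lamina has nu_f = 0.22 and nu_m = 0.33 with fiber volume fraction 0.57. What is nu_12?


nu_12 = nu_f*Vf + nu_m*(1-Vf) = 0.22*0.57 + 0.33*0.43 = 0.2673

0.2673


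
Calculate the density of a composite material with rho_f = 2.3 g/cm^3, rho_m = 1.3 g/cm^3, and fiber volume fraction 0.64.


rho_c = rho_f*Vf + rho_m*(1-Vf) = 2.3*0.64 + 1.3*0.36 = 1.94 g/cm^3

1.94 g/cm^3


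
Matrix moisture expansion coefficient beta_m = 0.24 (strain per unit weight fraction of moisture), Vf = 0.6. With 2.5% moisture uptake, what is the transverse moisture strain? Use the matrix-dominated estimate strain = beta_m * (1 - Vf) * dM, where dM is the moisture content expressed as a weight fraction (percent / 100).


dM = 2.5/100 = 0.025
strain = beta_m * (1-Vf) * dM = 0.24 * 0.4 * 0.025 = 0.0024

0.0024


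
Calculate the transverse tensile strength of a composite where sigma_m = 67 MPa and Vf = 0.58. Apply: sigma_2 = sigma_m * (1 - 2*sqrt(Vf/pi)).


factor = 1 - 2*sqrt(0.58/pi) = 0.1407
sigma_2 = 67 * 0.1407 = 9.42 MPa

9.42 MPa


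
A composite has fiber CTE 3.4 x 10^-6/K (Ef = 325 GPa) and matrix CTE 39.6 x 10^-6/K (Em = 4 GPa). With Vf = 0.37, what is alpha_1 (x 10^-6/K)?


E1 = Ef*Vf + Em*(1-Vf) = 122.77
alpha_1 = (alpha_f*Ef*Vf + alpha_m*Em*(1-Vf))/E1 = 4.14 x 10^-6/K

4.14 x 10^-6/K


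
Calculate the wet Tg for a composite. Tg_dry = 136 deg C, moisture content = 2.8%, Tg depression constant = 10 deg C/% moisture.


Tg_wet = Tg_dry - k*moisture = 136 - 10*2.8 = 108.0 deg C

108.0 deg C


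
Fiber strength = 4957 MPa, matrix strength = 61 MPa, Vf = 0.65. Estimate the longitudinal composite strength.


sigma_1 = sigma_f*Vf + sigma_m*(1-Vf) = 4957*0.65 + 61*0.35 = 3243.4 MPa

3243.4 MPa


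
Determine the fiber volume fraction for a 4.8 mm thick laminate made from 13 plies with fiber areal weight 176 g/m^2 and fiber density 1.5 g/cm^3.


Vf = n * FAW / (rho_f * h * 1000) = 13 * 176 / (1.5 * 4.8 * 1000) = 0.3178

0.3178


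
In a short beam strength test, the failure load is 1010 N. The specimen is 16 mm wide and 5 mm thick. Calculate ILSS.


ILSS = 3F/(4bh) = 3*1010/(4*16*5) = 9.47 MPa

9.47 MPa


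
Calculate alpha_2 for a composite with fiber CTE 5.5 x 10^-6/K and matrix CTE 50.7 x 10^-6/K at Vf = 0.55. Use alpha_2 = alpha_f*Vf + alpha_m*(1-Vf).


alpha_2 = alpha_f*Vf + alpha_m*(1-Vf) = 5.5*0.55 + 50.7*0.45 = 25.8 x 10^-6/K

25.8 x 10^-6/K


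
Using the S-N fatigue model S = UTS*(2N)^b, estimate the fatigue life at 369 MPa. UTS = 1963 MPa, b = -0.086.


N = 0.5 * (S/UTS)^(1/b) = 0.5 * (369/1963)^(1/-0.086) = 1.3791e+08 cycles

1.3791e+08 cycles


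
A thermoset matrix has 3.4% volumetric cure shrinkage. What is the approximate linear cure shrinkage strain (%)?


Linear shrinkage ≈ vol_shrink/3 = 3.4/3 = 1.133%

1.133%


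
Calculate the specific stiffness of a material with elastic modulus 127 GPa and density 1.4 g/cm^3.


Specific stiffness = E/rho = 127/1.4 = 90.7 GPa/(g/cm^3)

90.7 GPa/(g/cm^3)


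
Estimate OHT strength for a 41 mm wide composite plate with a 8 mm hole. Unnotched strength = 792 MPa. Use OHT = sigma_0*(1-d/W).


OHT = sigma_0*(1-d/W) = 792*(1-8/41) = 637.5 MPa

637.5 MPa


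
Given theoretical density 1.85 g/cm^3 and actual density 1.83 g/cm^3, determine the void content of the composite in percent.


Void% = (rho_theo - rho_actual)/rho_theo * 100 = (1.85 - 1.83)/1.85 * 100 = 1.08%

1.08%


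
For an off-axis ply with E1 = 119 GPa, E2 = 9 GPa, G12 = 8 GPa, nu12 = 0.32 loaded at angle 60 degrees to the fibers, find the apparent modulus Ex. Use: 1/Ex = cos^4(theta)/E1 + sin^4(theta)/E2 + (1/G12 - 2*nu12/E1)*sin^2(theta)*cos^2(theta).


cos^4(60) = 0.0625, sin^4(60) = 0.5625, sin^2(60)*cos^2(60) = 0.1875
1/G12 - 2*nu12/E1 = 1/8 - 2*0.32/119 = 0.119622 GPa^-1
1/Ex = 0.0625/119 + 0.5625/9 + 0.119622*0.1875 = 0.0854543 GPa^-1
Ex = 11.7 GPa

11.7 GPa


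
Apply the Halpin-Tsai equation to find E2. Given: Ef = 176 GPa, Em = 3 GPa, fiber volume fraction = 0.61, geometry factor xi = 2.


eta = (Ef/Em - 1)/(Ef/Em + xi) = (58.6667 - 1)/(58.6667 + 2) = 0.9505
E2 = Em*(1+xi*eta*Vf)/(1-eta*Vf) = 15.42 GPa

15.42 GPa


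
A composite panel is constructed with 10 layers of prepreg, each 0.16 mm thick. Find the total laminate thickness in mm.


h = n * t_ply = 10 * 0.16 = 1.6 mm

1.6 mm


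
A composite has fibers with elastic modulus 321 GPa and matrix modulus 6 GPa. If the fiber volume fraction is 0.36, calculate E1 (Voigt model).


E1 = Ef*Vf + Em*(1-Vf) = 321*0.36 + 6*0.64 = 119.4 GPa

119.4 GPa


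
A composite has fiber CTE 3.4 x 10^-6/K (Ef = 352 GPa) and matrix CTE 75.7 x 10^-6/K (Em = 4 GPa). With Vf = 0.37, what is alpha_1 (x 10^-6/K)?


E1 = Ef*Vf + Em*(1-Vf) = 132.76
alpha_1 = (alpha_f*Ef*Vf + alpha_m*Em*(1-Vf))/E1 = 4.77 x 10^-6/K

4.77 x 10^-6/K


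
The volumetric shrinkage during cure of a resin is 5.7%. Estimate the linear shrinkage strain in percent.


Linear shrinkage ≈ vol_shrink/3 = 5.7/3 = 1.9%

1.9%


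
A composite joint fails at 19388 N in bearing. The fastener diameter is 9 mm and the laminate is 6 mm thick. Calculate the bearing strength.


sigma_br = F/(d*h) = 19388/(9*6) = 359.0 MPa

359.0 MPa


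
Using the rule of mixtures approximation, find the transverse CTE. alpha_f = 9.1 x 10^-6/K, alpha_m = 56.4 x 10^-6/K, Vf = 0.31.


alpha_2 = alpha_f*Vf + alpha_m*(1-Vf) = 9.1*0.31 + 56.4*0.69 = 41.7 x 10^-6/K

41.7 x 10^-6/K


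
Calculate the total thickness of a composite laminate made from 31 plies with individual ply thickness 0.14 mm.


h = n * t_ply = 31 * 0.14 = 4.34 mm

4.34 mm


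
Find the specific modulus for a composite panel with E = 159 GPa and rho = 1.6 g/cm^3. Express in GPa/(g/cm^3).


Specific stiffness = E/rho = 159/1.6 = 99.4 GPa/(g/cm^3)

99.4 GPa/(g/cm^3)


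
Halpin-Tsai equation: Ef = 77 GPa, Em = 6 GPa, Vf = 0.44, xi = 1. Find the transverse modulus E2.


eta = (Ef/Em - 1)/(Ef/Em + xi) = (12.8333 - 1)/(12.8333 + 1) = 0.8554
E2 = Em*(1+xi*eta*Vf)/(1-eta*Vf) = 13.24 GPa

13.24 GPa


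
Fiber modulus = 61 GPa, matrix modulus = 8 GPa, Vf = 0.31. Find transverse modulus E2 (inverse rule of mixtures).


1/E2 = Vf/Ef + (1-Vf)/Em = 0.31/61 + 0.69/8
E2 = 10.95 GPa

10.95 GPa


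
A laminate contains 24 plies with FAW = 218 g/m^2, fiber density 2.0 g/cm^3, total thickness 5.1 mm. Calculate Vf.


Vf = n * FAW / (rho_f * h * 1000) = 24 * 218 / (2.0 * 5.1 * 1000) = 0.5129

0.5129


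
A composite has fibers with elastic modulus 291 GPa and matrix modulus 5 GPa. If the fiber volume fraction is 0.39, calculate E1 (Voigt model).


E1 = Ef*Vf + Em*(1-Vf) = 291*0.39 + 5*0.61 = 116.54 GPa

116.54 GPa


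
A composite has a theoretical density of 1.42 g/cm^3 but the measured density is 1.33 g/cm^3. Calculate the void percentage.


Void% = (rho_theo - rho_actual)/rho_theo * 100 = (1.42 - 1.33)/1.42 * 100 = 6.34%

6.34%


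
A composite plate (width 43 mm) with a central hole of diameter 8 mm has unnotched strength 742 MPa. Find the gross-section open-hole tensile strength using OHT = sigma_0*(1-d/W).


OHT = sigma_0*(1-d/W) = 742*(1-8/43) = 604.0 MPa

604.0 MPa


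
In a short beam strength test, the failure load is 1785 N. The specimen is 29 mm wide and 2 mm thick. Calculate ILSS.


ILSS = 3F/(4bh) = 3*1785/(4*29*2) = 23.08 MPa

23.08 MPa


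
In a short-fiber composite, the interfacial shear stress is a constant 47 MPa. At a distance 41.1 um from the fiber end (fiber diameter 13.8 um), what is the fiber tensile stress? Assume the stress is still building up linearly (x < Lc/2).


Force balance: sigma_f * (pi*d^2/4) = tau * (pi*d) * x  ->  sigma_f = 4 * tau * x / d
sigma_f = 4 * 47 * 41.1 / 13.8 = 559.9 MPa

559.9 MPa


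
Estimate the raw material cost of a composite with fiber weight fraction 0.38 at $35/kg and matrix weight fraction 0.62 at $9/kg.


Cost = cost_f*Wf + cost_m*Wm = 35*0.38 + 9*0.62 = $18.88/kg

$18.88/kg


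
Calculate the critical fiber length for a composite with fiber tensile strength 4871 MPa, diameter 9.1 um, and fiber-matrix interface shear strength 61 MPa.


Lc = sigma_f * d / (2 * tau_i) = 4871 * 9.1 / (2 * 61) = 363.3 um

363.3 um


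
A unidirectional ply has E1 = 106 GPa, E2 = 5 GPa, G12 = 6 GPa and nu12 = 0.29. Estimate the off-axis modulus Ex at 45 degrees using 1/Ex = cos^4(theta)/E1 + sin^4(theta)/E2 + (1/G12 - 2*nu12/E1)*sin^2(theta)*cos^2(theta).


cos^4(45) = 0.25, sin^4(45) = 0.25, sin^2(45)*cos^2(45) = 0.25
1/G12 - 2*nu12/E1 = 1/6 - 2*0.29/106 = 0.161195 GPa^-1
1/Ex = 0.25/106 + 0.25/5 + 0.161195*0.25 = 0.0926572 GPa^-1
Ex = 10.79 GPa

10.79 GPa


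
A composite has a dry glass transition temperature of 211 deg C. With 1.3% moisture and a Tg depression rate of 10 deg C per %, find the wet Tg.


Tg_wet = Tg_dry - k*moisture = 211 - 10*1.3 = 198.0 deg C

198.0 deg C


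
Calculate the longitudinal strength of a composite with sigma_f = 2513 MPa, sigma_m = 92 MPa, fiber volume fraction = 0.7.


sigma_1 = sigma_f*Vf + sigma_m*(1-Vf) = 2513*0.7 + 92*0.3 = 1786.7 MPa

1786.7 MPa


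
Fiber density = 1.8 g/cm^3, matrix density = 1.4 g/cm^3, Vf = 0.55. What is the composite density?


rho_c = rho_f*Vf + rho_m*(1-Vf) = 1.8*0.55 + 1.4*0.45 = 1.62 g/cm^3

1.62 g/cm^3


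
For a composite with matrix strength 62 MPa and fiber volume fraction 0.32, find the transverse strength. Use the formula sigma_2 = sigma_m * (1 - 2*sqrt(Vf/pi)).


factor = 1 - 2*sqrt(0.32/pi) = 0.3617
sigma_2 = 62 * 0.3617 = 22.42 MPa

22.42 MPa


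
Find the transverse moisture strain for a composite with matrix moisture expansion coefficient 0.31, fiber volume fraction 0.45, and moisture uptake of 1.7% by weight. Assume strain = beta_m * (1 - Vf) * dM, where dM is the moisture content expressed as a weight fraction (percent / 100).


dM = 1.7/100 = 0.017
strain = beta_m * (1-Vf) * dM = 0.31 * 0.55 * 0.017 = 0.0028985

0.0028985


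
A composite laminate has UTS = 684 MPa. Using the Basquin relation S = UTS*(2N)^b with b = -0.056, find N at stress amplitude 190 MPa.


N = 0.5 * (S/UTS)^(1/b) = 0.5 * (190/684)^(1/-0.056) = 4.2948e+09 cycles

4.2948e+09 cycles


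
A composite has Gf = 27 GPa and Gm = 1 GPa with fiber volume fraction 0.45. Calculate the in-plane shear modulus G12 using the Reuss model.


1/G12 = Vf/Gf + (1-Vf)/Gm = 0.45/27 + 0.55/1
G12 = 1.76 GPa

1.76 GPa


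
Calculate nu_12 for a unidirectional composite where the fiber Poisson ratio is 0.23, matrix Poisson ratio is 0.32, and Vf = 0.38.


nu_12 = nu_f*Vf + nu_m*(1-Vf) = 0.23*0.38 + 0.32*0.62 = 0.2858

0.2858


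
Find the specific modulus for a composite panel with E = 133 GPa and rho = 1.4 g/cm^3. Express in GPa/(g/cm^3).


Specific stiffness = E/rho = 133/1.4 = 95.0 GPa/(g/cm^3)

95.0 GPa/(g/cm^3)


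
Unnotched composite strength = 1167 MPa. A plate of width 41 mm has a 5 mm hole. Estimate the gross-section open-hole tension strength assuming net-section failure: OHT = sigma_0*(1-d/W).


OHT = sigma_0*(1-d/W) = 1167*(1-5/41) = 1024.7 MPa

1024.7 MPa


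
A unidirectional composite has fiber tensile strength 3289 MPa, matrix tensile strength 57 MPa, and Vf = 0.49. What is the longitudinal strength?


sigma_1 = sigma_f*Vf + sigma_m*(1-Vf) = 3289*0.49 + 57*0.51 = 1640.7 MPa

1640.7 MPa


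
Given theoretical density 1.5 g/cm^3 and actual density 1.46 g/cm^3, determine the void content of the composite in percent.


Void% = (rho_theo - rho_actual)/rho_theo * 100 = (1.5 - 1.46)/1.5 * 100 = 2.67%

2.67%


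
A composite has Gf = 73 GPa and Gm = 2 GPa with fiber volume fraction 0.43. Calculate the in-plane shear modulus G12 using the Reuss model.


1/G12 = Vf/Gf + (1-Vf)/Gm = 0.43/73 + 0.57/2
G12 = 3.44 GPa

3.44 GPa


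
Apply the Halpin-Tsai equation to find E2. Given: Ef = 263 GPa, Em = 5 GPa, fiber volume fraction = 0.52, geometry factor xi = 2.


eta = (Ef/Em - 1)/(Ef/Em + xi) = (52.6 - 1)/(52.6 + 2) = 0.9451
E2 = Em*(1+xi*eta*Vf)/(1-eta*Vf) = 19.49 GPa

19.49 GPa


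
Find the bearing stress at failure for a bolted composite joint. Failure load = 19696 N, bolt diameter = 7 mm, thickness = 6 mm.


sigma_br = F/(d*h) = 19696/(7*6) = 469.0 MPa

469.0 MPa


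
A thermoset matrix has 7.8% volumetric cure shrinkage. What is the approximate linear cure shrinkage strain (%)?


Linear shrinkage ≈ vol_shrink/3 = 7.8/3 = 2.6%

2.6%


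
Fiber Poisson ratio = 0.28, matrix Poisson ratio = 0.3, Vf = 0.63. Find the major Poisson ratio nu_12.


nu_12 = nu_f*Vf + nu_m*(1-Vf) = 0.28*0.63 + 0.3*0.37 = 0.2874

0.2874


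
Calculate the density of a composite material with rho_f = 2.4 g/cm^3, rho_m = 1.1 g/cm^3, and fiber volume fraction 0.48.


rho_c = rho_f*Vf + rho_m*(1-Vf) = 2.4*0.48 + 1.1*0.52 = 1.724 g/cm^3

1.724 g/cm^3


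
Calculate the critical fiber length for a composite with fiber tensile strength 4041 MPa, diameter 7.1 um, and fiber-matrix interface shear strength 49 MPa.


Lc = sigma_f * d / (2 * tau_i) = 4041 * 7.1 / (2 * 49) = 292.8 um

292.8 um


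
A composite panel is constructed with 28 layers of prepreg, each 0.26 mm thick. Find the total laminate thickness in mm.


h = n * t_ply = 28 * 0.26 = 7.28 mm

7.28 mm


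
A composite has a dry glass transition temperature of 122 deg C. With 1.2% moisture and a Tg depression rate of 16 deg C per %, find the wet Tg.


Tg_wet = Tg_dry - k*moisture = 122 - 16*1.2 = 102.8 deg C

102.8 deg C


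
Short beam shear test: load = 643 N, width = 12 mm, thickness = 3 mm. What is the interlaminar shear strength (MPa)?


ILSS = 3F/(4bh) = 3*643/(4*12*3) = 13.4 MPa

13.4 MPa


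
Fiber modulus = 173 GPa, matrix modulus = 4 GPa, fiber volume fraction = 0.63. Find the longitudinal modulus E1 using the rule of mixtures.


E1 = Ef*Vf + Em*(1-Vf) = 173*0.63 + 4*0.37 = 110.47 GPa

110.47 GPa


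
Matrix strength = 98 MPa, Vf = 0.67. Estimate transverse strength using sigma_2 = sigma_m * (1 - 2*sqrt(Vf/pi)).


factor = 1 - 2*sqrt(0.67/pi) = 0.0764
sigma_2 = 98 * 0.0764 = 7.49 MPa

7.49 MPa


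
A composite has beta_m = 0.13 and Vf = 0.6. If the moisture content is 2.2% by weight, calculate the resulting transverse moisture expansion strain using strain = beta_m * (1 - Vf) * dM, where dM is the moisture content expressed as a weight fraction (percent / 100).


dM = 2.2/100 = 0.022
strain = beta_m * (1-Vf) * dM = 0.13 * 0.4 * 0.022 = 0.001144

0.001144


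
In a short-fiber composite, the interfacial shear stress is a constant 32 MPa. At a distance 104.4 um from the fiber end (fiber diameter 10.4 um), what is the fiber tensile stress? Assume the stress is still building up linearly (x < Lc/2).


Force balance: sigma_f * (pi*d^2/4) = tau * (pi*d) * x  ->  sigma_f = 4 * tau * x / d
sigma_f = 4 * 32 * 104.4 / 10.4 = 1284.9 MPa

1284.9 MPa


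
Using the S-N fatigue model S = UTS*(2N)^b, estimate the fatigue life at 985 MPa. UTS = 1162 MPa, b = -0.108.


N = 0.5 * (S/UTS)^(1/b) = 0.5 * (985/1162)^(1/-0.108) = 2.3094 cycles

2.3094 cycles


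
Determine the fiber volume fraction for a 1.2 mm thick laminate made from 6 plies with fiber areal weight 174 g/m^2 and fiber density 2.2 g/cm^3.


Vf = n * FAW / (rho_f * h * 1000) = 6 * 174 / (2.2 * 1.2 * 1000) = 0.3955

0.3955


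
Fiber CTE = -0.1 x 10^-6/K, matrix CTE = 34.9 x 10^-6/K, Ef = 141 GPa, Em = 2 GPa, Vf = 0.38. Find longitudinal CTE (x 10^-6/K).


E1 = Ef*Vf + Em*(1-Vf) = 54.82
alpha_1 = (alpha_f*Ef*Vf + alpha_m*Em*(1-Vf))/E1 = 0.69 x 10^-6/K

0.69 x 10^-6/K


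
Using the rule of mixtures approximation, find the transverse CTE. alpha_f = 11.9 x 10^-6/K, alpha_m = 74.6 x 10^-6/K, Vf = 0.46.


alpha_2 = alpha_f*Vf + alpha_m*(1-Vf) = 11.9*0.46 + 74.6*0.54 = 45.8 x 10^-6/K

45.8 x 10^-6/K


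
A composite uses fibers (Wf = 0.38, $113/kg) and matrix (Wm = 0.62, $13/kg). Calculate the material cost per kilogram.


Cost = cost_f*Wf + cost_m*Wm = 113*0.38 + 13*0.62 = $51.0/kg

$51.0/kg


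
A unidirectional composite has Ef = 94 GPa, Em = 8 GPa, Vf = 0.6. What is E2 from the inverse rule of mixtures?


1/E2 = Vf/Ef + (1-Vf)/Em = 0.6/94 + 0.4/8
E2 = 17.74 GPa

17.74 GPa


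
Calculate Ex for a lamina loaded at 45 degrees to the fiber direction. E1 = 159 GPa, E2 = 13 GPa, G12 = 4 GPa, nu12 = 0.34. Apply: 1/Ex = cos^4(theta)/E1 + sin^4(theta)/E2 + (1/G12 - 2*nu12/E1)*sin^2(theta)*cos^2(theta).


cos^4(45) = 0.25, sin^4(45) = 0.25, sin^2(45)*cos^2(45) = 0.25
1/G12 - 2*nu12/E1 = 1/4 - 2*0.34/159 = 0.245723 GPa^-1
1/Ex = 0.25/159 + 0.25/13 + 0.245723*0.25 = 0.0822339 GPa^-1
Ex = 12.16 GPa

12.16 GPa


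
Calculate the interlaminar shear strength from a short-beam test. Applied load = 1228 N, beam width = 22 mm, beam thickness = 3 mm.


ILSS = 3F/(4bh) = 3*1228/(4*22*3) = 13.95 MPa

13.95 MPa


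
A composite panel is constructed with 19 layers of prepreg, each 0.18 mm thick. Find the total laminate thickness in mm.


h = n * t_ply = 19 * 0.18 = 3.42 mm

3.42 mm


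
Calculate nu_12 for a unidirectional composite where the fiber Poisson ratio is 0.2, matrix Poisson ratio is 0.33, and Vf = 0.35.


nu_12 = nu_f*Vf + nu_m*(1-Vf) = 0.2*0.35 + 0.33*0.65 = 0.2845

0.2845


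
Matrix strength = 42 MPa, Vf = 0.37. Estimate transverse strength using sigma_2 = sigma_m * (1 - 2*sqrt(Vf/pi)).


factor = 1 - 2*sqrt(0.37/pi) = 0.3136
sigma_2 = 42 * 0.3136 = 13.17 MPa

13.17 MPa


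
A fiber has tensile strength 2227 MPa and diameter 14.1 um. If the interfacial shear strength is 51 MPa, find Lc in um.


Lc = sigma_f * d / (2 * tau_i) = 2227 * 14.1 / (2 * 51) = 307.9 um

307.9 um


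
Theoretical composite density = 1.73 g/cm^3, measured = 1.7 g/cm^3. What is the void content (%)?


Void% = (rho_theo - rho_actual)/rho_theo * 100 = (1.73 - 1.7)/1.73 * 100 = 1.73%

1.73%


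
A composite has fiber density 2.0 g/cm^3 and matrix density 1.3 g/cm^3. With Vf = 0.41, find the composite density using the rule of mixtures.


rho_c = rho_f*Vf + rho_m*(1-Vf) = 2.0*0.41 + 1.3*0.59 = 1.587 g/cm^3

1.587 g/cm^3


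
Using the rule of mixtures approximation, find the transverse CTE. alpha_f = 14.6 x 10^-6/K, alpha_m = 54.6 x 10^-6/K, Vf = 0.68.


alpha_2 = alpha_f*Vf + alpha_m*(1-Vf) = 14.6*0.68 + 54.6*0.32 = 27.4 x 10^-6/K

27.4 x 10^-6/K


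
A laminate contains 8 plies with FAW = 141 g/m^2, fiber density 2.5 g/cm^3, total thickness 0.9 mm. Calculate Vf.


Vf = n * FAW / (rho_f * h * 1000) = 8 * 141 / (2.5 * 0.9 * 1000) = 0.5013

0.5013


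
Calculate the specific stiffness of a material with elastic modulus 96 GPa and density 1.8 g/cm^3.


Specific stiffness = E/rho = 96/1.8 = 53.3 GPa/(g/cm^3)

53.3 GPa/(g/cm^3)


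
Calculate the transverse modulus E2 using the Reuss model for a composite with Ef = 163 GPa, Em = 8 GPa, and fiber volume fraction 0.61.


1/E2 = Vf/Ef + (1-Vf)/Em = 0.61/163 + 0.39/8
E2 = 19.05 GPa

19.05 GPa


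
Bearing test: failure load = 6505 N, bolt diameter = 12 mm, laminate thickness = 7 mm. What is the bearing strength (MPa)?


sigma_br = F/(d*h) = 6505/(12*7) = 77.4 MPa

77.4 MPa


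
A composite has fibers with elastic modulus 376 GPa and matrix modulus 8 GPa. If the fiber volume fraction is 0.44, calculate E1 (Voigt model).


E1 = Ef*Vf + Em*(1-Vf) = 376*0.44 + 8*0.56 = 169.92 GPa

169.92 GPa


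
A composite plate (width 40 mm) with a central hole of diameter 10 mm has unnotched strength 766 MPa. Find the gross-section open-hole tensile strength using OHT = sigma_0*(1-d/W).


OHT = sigma_0*(1-d/W) = 766*(1-10/40) = 574.5 MPa

574.5 MPa


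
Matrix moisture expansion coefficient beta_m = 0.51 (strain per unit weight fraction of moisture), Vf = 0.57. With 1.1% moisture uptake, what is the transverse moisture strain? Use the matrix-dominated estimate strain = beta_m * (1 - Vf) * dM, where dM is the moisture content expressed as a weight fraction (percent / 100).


dM = 1.1/100 = 0.011
strain = beta_m * (1-Vf) * dM = 0.51 * 0.43 * 0.011 = 0.0024123

0.0024123


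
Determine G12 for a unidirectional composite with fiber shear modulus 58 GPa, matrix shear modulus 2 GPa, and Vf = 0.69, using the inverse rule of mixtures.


1/G12 = Vf/Gf + (1-Vf)/Gm = 0.69/58 + 0.31/2
G12 = 5.99 GPa

5.99 GPa


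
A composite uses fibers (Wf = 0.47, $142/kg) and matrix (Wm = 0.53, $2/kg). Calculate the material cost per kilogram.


Cost = cost_f*Wf + cost_m*Wm = 142*0.47 + 2*0.53 = $67.8/kg

$67.8/kg


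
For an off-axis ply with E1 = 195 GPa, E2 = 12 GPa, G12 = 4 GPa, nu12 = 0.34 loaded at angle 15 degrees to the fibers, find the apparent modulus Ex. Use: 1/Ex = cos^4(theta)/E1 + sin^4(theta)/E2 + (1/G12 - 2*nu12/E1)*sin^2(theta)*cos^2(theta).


cos^4(15) = 0.870513, sin^4(15) = 0.004487, sin^2(15)*cos^2(15) = 0.0625
1/G12 - 2*nu12/E1 = 1/4 - 2*0.34/195 = 0.246513 GPa^-1
1/Ex = 0.870513/195 + 0.004487/12 + 0.246513*0.0625 = 0.0202452 GPa^-1
Ex = 49.39 GPa

49.39 GPa


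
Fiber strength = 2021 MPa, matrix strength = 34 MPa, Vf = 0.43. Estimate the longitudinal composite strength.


sigma_1 = sigma_f*Vf + sigma_m*(1-Vf) = 2021*0.43 + 34*0.57 = 888.4 MPa

888.4 MPa


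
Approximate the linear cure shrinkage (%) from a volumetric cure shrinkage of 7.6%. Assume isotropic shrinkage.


Linear shrinkage ≈ vol_shrink/3 = 7.6/3 = 2.533%

2.533%


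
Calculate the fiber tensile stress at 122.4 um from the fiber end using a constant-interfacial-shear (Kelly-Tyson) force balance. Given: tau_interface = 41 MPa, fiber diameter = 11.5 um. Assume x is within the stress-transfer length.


Force balance: sigma_f * (pi*d^2/4) = tau * (pi*d) * x  ->  sigma_f = 4 * tau * x / d
sigma_f = 4 * 41 * 122.4 / 11.5 = 1745.5 MPa

1745.5 MPa


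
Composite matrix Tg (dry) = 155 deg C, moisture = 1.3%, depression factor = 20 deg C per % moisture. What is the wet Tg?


Tg_wet = Tg_dry - k*moisture = 155 - 20*1.3 = 129.0 deg C

129.0 deg C


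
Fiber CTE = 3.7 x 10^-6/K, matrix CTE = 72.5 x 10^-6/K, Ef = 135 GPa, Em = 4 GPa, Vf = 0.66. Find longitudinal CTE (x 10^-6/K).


E1 = Ef*Vf + Em*(1-Vf) = 90.46
alpha_1 = (alpha_f*Ef*Vf + alpha_m*Em*(1-Vf))/E1 = 4.73 x 10^-6/K

4.73 x 10^-6/K


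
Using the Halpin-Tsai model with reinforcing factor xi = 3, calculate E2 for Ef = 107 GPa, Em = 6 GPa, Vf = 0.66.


eta = (Ef/Em - 1)/(Ef/Em + xi) = (17.8333 - 1)/(17.8333 + 3) = 0.808
E2 = Em*(1+xi*eta*Vf)/(1-eta*Vf) = 33.42 GPa

33.42 GPa


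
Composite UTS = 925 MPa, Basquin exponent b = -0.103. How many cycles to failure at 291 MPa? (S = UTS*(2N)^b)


N = 0.5 * (S/UTS)^(1/b) = 0.5 * (291/925)^(1/-0.103) = 37598.5763 cycles

37598.5763 cycles


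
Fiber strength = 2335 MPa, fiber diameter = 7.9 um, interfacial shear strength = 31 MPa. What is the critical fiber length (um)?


Lc = sigma_f * d / (2 * tau_i) = 2335 * 7.9 / (2 * 31) = 297.5 um

297.5 um


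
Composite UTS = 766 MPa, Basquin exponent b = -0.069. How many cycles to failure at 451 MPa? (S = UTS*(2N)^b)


N = 0.5 * (S/UTS)^(1/b) = 0.5 * (451/766)^(1/-0.069) = 1079.0964 cycles

1079.0964 cycles


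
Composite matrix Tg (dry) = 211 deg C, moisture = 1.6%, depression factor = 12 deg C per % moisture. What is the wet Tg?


Tg_wet = Tg_dry - k*moisture = 211 - 12*1.6 = 191.8 deg C

191.8 deg C


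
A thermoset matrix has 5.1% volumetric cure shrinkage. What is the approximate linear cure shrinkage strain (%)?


Linear shrinkage ≈ vol_shrink/3 = 5.1/3 = 1.7%

1.7%


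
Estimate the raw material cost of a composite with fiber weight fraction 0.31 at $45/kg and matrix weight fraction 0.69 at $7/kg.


Cost = cost_f*Wf + cost_m*Wm = 45*0.31 + 7*0.69 = $18.78/kg

$18.78/kg


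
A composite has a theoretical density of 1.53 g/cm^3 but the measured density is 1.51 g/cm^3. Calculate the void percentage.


Void% = (rho_theo - rho_actual)/rho_theo * 100 = (1.53 - 1.51)/1.53 * 100 = 1.31%

1.31%


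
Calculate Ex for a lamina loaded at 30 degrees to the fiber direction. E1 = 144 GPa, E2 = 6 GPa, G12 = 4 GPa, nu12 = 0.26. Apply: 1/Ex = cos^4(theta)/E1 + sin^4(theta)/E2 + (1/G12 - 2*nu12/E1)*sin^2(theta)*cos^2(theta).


cos^4(30) = 0.5625, sin^4(30) = 0.0625, sin^2(30)*cos^2(30) = 0.1875
1/G12 - 2*nu12/E1 = 1/4 - 2*0.26/144 = 0.246389 GPa^-1
1/Ex = 0.5625/144 + 0.0625/6 + 0.246389*0.1875 = 0.0605208 GPa^-1
Ex = 16.52 GPa

16.52 GPa


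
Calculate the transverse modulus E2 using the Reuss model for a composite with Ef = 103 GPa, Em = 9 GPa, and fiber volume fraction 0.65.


1/E2 = Vf/Ef + (1-Vf)/Em = 0.65/103 + 0.35/9
E2 = 22.12 GPa

22.12 GPa


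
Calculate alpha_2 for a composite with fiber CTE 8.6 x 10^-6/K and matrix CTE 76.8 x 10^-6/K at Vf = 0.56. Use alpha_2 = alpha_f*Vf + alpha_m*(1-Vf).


alpha_2 = alpha_f*Vf + alpha_m*(1-Vf) = 8.6*0.56 + 76.8*0.44 = 38.6 x 10^-6/K

38.6 x 10^-6/K


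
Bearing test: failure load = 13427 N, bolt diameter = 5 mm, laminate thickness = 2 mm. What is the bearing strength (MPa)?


sigma_br = F/(d*h) = 13427/(5*2) = 1342.7 MPa

1342.7 MPa


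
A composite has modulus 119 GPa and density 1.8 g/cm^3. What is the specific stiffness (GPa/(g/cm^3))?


Specific stiffness = E/rho = 119/1.8 = 66.1 GPa/(g/cm^3)

66.1 GPa/(g/cm^3)


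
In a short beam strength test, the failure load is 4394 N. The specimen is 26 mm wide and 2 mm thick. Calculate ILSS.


ILSS = 3F/(4bh) = 3*4394/(4*26*2) = 63.38 MPa

63.38 MPa


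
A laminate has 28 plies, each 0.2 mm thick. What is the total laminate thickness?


h = n * t_ply = 28 * 0.2 = 5.6 mm

5.6 mm


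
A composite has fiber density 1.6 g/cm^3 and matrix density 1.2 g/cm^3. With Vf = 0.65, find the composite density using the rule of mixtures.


rho_c = rho_f*Vf + rho_m*(1-Vf) = 1.6*0.65 + 1.2*0.35 = 1.46 g/cm^3

1.46 g/cm^3


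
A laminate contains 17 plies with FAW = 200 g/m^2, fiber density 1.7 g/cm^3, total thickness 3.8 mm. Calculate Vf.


Vf = n * FAW / (rho_f * h * 1000) = 17 * 200 / (1.7 * 3.8 * 1000) = 0.5263

0.5263


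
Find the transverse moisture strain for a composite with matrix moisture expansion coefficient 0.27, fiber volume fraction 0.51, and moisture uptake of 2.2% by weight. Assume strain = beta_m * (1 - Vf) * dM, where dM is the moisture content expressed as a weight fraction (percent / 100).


dM = 2.2/100 = 0.022
strain = beta_m * (1-Vf) * dM = 0.27 * 0.49 * 0.022 = 0.0029106

0.0029106


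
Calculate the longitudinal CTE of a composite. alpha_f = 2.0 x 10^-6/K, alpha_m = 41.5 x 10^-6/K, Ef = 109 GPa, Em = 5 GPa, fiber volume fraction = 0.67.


E1 = Ef*Vf + Em*(1-Vf) = 74.68
alpha_1 = (alpha_f*Ef*Vf + alpha_m*Em*(1-Vf))/E1 = 2.87 x 10^-6/K

2.87 x 10^-6/K


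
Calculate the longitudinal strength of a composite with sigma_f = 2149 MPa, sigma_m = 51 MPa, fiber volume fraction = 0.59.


sigma_1 = sigma_f*Vf + sigma_m*(1-Vf) = 2149*0.59 + 51*0.41 = 1288.8 MPa

1288.8 MPa


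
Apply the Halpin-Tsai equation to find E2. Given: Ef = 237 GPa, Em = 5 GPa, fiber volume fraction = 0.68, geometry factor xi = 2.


eta = (Ef/Em - 1)/(Ef/Em + xi) = (47.4 - 1)/(47.4 + 2) = 0.9393
E2 = Em*(1+xi*eta*Vf)/(1-eta*Vf) = 31.52 GPa

31.52 GPa


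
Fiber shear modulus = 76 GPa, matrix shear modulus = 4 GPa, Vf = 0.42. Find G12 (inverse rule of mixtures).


1/G12 = Vf/Gf + (1-Vf)/Gm = 0.42/76 + 0.58/4
G12 = 6.64 GPa

6.64 GPa


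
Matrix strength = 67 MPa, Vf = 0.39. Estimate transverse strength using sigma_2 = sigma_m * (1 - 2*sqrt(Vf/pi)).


factor = 1 - 2*sqrt(0.39/pi) = 0.2953
sigma_2 = 67 * 0.2953 = 19.79 MPa

19.79 MPa


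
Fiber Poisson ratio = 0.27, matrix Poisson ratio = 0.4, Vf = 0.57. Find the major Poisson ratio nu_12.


nu_12 = nu_f*Vf + nu_m*(1-Vf) = 0.27*0.57 + 0.4*0.43 = 0.3259

0.3259


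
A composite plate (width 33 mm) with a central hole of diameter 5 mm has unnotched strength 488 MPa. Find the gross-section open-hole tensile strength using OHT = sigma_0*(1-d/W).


OHT = sigma_0*(1-d/W) = 488*(1-5/33) = 414.1 MPa

414.1 MPa


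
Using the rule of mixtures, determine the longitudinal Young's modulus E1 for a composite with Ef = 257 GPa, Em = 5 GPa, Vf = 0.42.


E1 = Ef*Vf + Em*(1-Vf) = 257*0.42 + 5*0.58 = 110.84 GPa

110.84 GPa


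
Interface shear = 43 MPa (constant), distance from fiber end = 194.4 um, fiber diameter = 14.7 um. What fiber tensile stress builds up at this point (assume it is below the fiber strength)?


Force balance: sigma_f * (pi*d^2/4) = tau * (pi*d) * x  ->  sigma_f = 4 * tau * x / d
sigma_f = 4 * 43 * 194.4 / 14.7 = 2274.6 MPa

2274.6 MPa


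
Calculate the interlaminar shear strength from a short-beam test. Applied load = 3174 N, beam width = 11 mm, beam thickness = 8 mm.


ILSS = 3F/(4bh) = 3*3174/(4*11*8) = 27.05 MPa

27.05 MPa


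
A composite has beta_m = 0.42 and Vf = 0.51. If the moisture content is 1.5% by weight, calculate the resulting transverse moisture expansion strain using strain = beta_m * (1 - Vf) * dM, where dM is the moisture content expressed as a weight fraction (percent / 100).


dM = 1.5/100 = 0.015
strain = beta_m * (1-Vf) * dM = 0.42 * 0.49 * 0.015 = 0.003087

0.003087


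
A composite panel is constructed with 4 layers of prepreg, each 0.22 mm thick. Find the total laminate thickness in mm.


h = n * t_ply = 4 * 0.22 = 0.88 mm

0.88 mm


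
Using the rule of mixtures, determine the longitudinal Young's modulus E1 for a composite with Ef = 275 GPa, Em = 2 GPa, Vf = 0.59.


E1 = Ef*Vf + Em*(1-Vf) = 275*0.59 + 2*0.41 = 163.07 GPa

163.07 GPa


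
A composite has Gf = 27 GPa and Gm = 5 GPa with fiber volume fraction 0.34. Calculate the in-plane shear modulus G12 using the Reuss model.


1/G12 = Vf/Gf + (1-Vf)/Gm = 0.34/27 + 0.66/5
G12 = 6.92 GPa

6.92 GPa


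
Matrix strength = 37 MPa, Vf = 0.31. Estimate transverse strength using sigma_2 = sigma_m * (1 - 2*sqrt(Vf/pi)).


factor = 1 - 2*sqrt(0.31/pi) = 0.3717
sigma_2 = 37 * 0.3717 = 13.75 MPa

13.75 MPa


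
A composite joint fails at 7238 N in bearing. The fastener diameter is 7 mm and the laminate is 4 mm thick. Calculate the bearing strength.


sigma_br = F/(d*h) = 7238/(7*4) = 258.5 MPa

258.5 MPa


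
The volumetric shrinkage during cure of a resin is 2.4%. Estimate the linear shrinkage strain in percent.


Linear shrinkage ≈ vol_shrink/3 = 2.4/3 = 0.8%

0.8%


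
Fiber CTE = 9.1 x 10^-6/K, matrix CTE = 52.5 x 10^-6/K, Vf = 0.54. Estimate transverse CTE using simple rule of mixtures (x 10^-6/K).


alpha_2 = alpha_f*Vf + alpha_m*(1-Vf) = 9.1*0.54 + 52.5*0.46 = 29.1 x 10^-6/K

29.1 x 10^-6/K


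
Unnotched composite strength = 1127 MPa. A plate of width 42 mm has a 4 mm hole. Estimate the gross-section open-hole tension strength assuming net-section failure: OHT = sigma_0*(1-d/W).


OHT = sigma_0*(1-d/W) = 1127*(1-4/42) = 1019.7 MPa

1019.7 MPa


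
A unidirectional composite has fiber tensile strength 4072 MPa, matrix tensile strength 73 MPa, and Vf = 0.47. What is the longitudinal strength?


sigma_1 = sigma_f*Vf + sigma_m*(1-Vf) = 4072*0.47 + 73*0.53 = 1952.5 MPa

1952.5 MPa


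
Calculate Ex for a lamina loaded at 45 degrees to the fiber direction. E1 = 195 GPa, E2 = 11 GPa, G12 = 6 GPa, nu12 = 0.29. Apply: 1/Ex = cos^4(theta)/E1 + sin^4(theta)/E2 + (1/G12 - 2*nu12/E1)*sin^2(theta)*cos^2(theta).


cos^4(45) = 0.25, sin^4(45) = 0.25, sin^2(45)*cos^2(45) = 0.25
1/G12 - 2*nu12/E1 = 1/6 - 2*0.29/195 = 0.163692 GPa^-1
1/Ex = 0.25/195 + 0.25/11 + 0.163692*0.25 = 0.0649324 GPa^-1
Ex = 15.4 GPa

15.4 GPa


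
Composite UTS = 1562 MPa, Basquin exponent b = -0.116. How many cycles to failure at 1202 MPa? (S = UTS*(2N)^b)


N = 0.5 * (S/UTS)^(1/b) = 0.5 * (1202/1562)^(1/-0.116) = 4.7841 cycles

4.7841 cycles


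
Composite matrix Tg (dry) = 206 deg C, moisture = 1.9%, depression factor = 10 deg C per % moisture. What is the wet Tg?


Tg_wet = Tg_dry - k*moisture = 206 - 10*1.9 = 187.0 deg C

187.0 deg C


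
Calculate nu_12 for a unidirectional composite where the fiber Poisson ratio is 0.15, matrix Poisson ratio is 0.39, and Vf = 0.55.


nu_12 = nu_f*Vf + nu_m*(1-Vf) = 0.15*0.55 + 0.39*0.45 = 0.258

0.258


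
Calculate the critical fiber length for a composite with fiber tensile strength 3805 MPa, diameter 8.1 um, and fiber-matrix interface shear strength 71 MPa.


Lc = sigma_f * d / (2 * tau_i) = 3805 * 8.1 / (2 * 71) = 217.0 um

217.0 um


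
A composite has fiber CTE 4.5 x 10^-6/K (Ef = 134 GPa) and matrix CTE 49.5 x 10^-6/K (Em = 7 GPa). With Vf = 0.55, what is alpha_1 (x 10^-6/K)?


E1 = Ef*Vf + Em*(1-Vf) = 76.85
alpha_1 = (alpha_f*Ef*Vf + alpha_m*Em*(1-Vf))/E1 = 6.34 x 10^-6/K

6.34 x 10^-6/K


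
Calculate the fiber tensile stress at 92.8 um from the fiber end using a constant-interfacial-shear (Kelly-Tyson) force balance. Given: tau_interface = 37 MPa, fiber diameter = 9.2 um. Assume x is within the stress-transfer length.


Force balance: sigma_f * (pi*d^2/4) = tau * (pi*d) * x  ->  sigma_f = 4 * tau * x / d
sigma_f = 4 * 37 * 92.8 / 9.2 = 1492.9 MPa

1492.9 MPa


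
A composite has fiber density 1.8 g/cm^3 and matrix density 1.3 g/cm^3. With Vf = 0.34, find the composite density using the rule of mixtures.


rho_c = rho_f*Vf + rho_m*(1-Vf) = 1.8*0.34 + 1.3*0.66 = 1.47 g/cm^3

1.47 g/cm^3


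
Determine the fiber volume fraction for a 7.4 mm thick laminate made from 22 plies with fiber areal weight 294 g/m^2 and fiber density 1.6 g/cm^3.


Vf = n * FAW / (rho_f * h * 1000) = 22 * 294 / (1.6 * 7.4 * 1000) = 0.5463

0.5463


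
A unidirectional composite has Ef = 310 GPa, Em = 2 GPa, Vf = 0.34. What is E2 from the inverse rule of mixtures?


1/E2 = Vf/Ef + (1-Vf)/Em = 0.34/310 + 0.66/2
E2 = 3.02 GPa

3.02 GPa


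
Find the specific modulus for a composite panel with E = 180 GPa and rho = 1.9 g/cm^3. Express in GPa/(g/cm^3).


Specific stiffness = E/rho = 180/1.9 = 94.7 GPa/(g/cm^3)

94.7 GPa/(g/cm^3)


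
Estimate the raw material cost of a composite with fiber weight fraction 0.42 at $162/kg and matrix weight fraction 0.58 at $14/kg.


Cost = cost_f*Wf + cost_m*Wm = 162*0.42 + 14*0.58 = $76.16/kg

$76.16/kg


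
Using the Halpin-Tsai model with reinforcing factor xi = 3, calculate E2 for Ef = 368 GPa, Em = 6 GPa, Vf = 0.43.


eta = (Ef/Em - 1)/(Ef/Em + xi) = (61.3333 - 1)/(61.3333 + 3) = 0.9378
E2 = Em*(1+xi*eta*Vf)/(1-eta*Vf) = 22.22 GPa

22.22 GPa


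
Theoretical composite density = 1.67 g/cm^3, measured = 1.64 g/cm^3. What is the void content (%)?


Void% = (rho_theo - rho_actual)/rho_theo * 100 = (1.67 - 1.64)/1.67 * 100 = 1.8%

1.8%


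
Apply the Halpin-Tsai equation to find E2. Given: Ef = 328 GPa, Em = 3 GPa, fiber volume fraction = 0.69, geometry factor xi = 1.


eta = (Ef/Em - 1)/(Ef/Em + xi) = (109.3333 - 1)/(109.3333 + 1) = 0.9819
E2 = Em*(1+xi*eta*Vf)/(1-eta*Vf) = 15.6 GPa

15.6 GPa


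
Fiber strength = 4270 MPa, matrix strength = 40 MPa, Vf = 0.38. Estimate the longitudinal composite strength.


sigma_1 = sigma_f*Vf + sigma_m*(1-Vf) = 4270*0.38 + 40*0.62 = 1647.4 MPa

1647.4 MPa


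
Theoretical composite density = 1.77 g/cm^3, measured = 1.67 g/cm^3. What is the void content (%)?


Void% = (rho_theo - rho_actual)/rho_theo * 100 = (1.77 - 1.67)/1.77 * 100 = 5.65%

5.65%


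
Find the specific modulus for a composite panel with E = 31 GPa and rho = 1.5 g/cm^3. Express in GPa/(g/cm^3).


Specific stiffness = E/rho = 31/1.5 = 20.7 GPa/(g/cm^3)

20.7 GPa/(g/cm^3)


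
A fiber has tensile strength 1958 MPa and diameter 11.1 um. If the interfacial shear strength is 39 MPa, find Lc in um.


Lc = sigma_f * d / (2 * tau_i) = 1958 * 11.1 / (2 * 39) = 278.6 um

278.6 um


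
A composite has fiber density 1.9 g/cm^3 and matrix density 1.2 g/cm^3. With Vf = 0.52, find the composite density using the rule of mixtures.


rho_c = rho_f*Vf + rho_m*(1-Vf) = 1.9*0.52 + 1.2*0.48 = 1.564 g/cm^3

1.564 g/cm^3


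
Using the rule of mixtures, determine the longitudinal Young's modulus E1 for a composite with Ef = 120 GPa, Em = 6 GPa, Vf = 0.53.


E1 = Ef*Vf + Em*(1-Vf) = 120*0.53 + 6*0.47 = 66.42 GPa

66.42 GPa


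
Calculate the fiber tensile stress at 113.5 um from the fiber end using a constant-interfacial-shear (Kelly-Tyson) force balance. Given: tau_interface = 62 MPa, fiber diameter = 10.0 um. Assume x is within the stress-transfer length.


Force balance: sigma_f * (pi*d^2/4) = tau * (pi*d) * x  ->  sigma_f = 4 * tau * x / d
sigma_f = 4 * 62 * 113.5 / 10.0 = 2814.8 MPa

2814.8 MPa


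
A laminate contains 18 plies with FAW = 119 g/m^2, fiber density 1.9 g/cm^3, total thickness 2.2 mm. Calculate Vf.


Vf = n * FAW / (rho_f * h * 1000) = 18 * 119 / (1.9 * 2.2 * 1000) = 0.5124

0.5124
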